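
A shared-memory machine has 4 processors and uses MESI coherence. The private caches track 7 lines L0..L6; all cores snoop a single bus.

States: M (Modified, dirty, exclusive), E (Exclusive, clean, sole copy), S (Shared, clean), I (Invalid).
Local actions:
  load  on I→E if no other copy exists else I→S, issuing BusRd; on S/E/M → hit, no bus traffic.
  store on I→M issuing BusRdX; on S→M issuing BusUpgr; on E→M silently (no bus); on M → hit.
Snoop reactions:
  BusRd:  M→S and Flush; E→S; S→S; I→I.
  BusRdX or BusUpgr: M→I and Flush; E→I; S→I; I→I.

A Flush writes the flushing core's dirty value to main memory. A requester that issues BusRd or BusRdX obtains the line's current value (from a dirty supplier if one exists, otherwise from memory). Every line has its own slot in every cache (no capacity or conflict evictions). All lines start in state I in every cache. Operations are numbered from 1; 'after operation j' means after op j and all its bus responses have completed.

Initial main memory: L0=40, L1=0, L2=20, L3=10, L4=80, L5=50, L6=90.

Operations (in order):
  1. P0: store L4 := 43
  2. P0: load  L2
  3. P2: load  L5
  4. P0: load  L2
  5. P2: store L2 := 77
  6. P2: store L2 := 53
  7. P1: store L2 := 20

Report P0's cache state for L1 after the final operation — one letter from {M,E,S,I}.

state = I

step 1: P0: store L4 := 43  ⟶  MIII  (L4)  txn=BusRdX  M[L4]=80
step 2: P0: load  L2  ⟶  EIII  (L2)  txn=BusRd  M[L2]=20
step 3: P2: load  L5  ⟶  IIEI  (L5)  txn=BusRd  M[L5]=50
step 4: P0: load  L2  ⟶  EIII  (L2)  txn=∅  M[L2]=20
step 5: P2: store L2 := 77  ⟶  IIMI  (L2)  txn=BusRdX  M[L2]=20
step 6: P2: store L2 := 53  ⟶  IIMI  (L2)  txn=∅  M[L2]=20
step 7: P1: store L2 := 20  ⟶  IMII  (L2)  txn=BusRdX+Flush  M[L2]=53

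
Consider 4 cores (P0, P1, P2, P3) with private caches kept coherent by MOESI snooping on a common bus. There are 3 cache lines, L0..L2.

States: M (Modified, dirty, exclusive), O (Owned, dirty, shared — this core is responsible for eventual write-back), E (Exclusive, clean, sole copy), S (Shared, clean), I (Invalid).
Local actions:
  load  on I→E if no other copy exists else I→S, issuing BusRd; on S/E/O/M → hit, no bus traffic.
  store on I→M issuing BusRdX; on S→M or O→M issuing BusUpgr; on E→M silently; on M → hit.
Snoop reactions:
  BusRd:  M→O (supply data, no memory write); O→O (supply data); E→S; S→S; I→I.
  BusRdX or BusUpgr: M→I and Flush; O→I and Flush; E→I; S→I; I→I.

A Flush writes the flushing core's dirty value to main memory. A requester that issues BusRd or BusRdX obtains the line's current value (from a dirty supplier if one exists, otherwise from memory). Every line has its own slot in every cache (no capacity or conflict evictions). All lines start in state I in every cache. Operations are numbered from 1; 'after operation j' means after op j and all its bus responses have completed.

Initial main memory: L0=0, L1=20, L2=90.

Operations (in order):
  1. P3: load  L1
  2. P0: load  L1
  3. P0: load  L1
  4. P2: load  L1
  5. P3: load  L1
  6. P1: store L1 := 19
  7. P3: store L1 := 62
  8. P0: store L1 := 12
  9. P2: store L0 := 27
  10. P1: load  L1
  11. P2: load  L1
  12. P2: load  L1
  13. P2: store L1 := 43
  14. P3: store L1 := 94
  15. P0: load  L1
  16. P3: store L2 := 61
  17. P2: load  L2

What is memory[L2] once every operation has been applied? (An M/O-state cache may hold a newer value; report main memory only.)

memory[L2] = 90

1. P3: load  L1  bus=[BusRd]  L1: P0=I P1=I P2=I P3=E  mem[L1]=20
2. P0: load  L1  bus=[BusRd]  L1: P0=S P1=I P2=I P3=S  mem[L1]=20
3. P0: load  L1  bus=[-]  L1: P0=S P1=I P2=I P3=S  mem[L1]=20
4. P2: load  L1  bus=[BusRd]  L1: P0=S P1=I P2=S P3=S  mem[L1]=20
5. P3: load  L1  bus=[-]  L1: P0=S P1=I P2=S P3=S  mem[L1]=20
6. P1: store L1 := 19  bus=[BusRdX]  L1: P0=I P1=M P2=I P3=I  mem[L1]=20
7. P3: store L1 := 62  bus=[BusRdX,Flush]  L1: P0=I P1=I P2=I P3=M  mem[L1]=19
8. P0: store L1 := 12  bus=[BusRdX,Flush]  L1: P0=M P1=I P2=I P3=I  mem[L1]=62
9. P2: store L0 := 27  bus=[BusRdX]  L0: P0=I P1=I P2=M P3=I  mem[L0]=0
10. P1: load  L1  bus=[BusRd]  L1: P0=O P1=S P2=I P3=I  mem[L1]=62
11. P2: load  L1  bus=[BusRd]  L1: P0=O P1=S P2=S P3=I  mem[L1]=62
12. P2: load  L1  bus=[-]  L1: P0=O P1=S P2=S P3=I  mem[L1]=62
13. P2: store L1 := 43  bus=[BusUpgr,Flush]  L1: P0=I P1=I P2=M P3=I  mem[L1]=12
14. P3: store L1 := 94  bus=[BusRdX,Flush]  L1: P0=I P1=I P2=I P3=M  mem[L1]=43
15. P0: load  L1  bus=[BusRd]  L1: P0=S P1=I P2=I P3=O  mem[L1]=43
16. P3: store L2 := 61  bus=[BusRdX]  L2: P0=I P1=I P2=I P3=M  mem[L2]=90
17. P2: load  L2  bus=[BusRd]  L2: P0=I P1=I P2=S P3=O  mem[L2]=90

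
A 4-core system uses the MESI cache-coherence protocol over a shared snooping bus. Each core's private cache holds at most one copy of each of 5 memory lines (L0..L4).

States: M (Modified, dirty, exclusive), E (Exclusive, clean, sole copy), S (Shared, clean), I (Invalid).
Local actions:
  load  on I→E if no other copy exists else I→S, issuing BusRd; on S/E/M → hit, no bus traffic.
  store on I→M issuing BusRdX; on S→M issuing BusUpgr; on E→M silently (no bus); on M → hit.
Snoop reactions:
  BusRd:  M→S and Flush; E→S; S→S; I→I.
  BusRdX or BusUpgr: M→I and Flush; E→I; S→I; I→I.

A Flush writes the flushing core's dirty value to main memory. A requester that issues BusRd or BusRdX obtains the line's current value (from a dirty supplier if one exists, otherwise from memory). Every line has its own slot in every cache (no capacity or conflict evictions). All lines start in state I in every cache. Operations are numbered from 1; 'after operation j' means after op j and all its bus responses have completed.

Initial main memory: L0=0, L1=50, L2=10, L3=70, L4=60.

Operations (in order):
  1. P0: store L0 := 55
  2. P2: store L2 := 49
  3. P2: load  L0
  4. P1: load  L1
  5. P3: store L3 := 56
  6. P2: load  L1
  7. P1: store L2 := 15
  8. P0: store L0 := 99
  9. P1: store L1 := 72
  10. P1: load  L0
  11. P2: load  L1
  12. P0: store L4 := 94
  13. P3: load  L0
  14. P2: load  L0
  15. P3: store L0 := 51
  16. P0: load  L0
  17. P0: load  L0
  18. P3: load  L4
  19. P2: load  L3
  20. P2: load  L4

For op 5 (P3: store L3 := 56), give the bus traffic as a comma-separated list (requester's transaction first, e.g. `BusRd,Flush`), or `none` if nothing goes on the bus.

bus = BusRdX

[1] P0: store L0 := 55 | P0:M(55), P1:I, P2:I, P3:I | bus: BusRdX
[2] P2: store L2 := 49 | P0:I, P1:I, P2:M(49), P3:I | bus: BusRdX
[3] P2: load  L0 | P0:S(55), P1:I, P2:S(55), P3:I | bus: BusRd,Flush
[4] P1: load  L1 | P0:I, P1:E(50), P2:I, P3:I | bus: BusRd
[5] P3: store L3 := 56 | P0:I, P1:I, P2:I, P3:M(56) | bus: BusRdX
[6] P2: load  L1 | P0:I, P1:S(50), P2:S(50), P3:I | bus: BusRd
[7] P1: store L2 := 15 | P0:I, P1:M(15), P2:I, P3:I | bus: BusRdX,Flush
[8] P0: store L0 := 99 | P0:M(99), P1:I, P2:I, P3:I | bus: BusUpgr
[9] P1: store L1 := 72 | P0:I, P1:M(72), P2:I, P3:I | bus: BusUpgr
[10] P1: load  L0 | P0:S(99), P1:S(99), P2:I, P3:I | bus: BusRd,Flush
[11] P2: load  L1 | P0:I, P1:S(72), P2:S(72), P3:I | bus: BusRd,Flush
[12] P0: store L4 := 94 | P0:M(94), P1:I, P2:I, P3:I | bus: BusRdX
[13] P3: load  L0 | P0:S(99), P1:S(99), P2:I, P3:S(99) | bus: BusRd
[14] P2: load  L0 | P0:S(99), P1:S(99), P2:S(99), P3:S(99) | bus: BusRd
[15] P3: store L0 := 51 | P0:I, P1:I, P2:I, P3:M(51) | bus: BusUpgr
[16] P0: load  L0 | P0:S(51), P1:I, P2:I, P3:S(51) | bus: BusRd,Flush
[17] P0: load  L0 | P0:S(51), P1:I, P2:I, P3:S(51) | bus: none
[18] P3: load  L4 | P0:S(94), P1:I, P2:I, P3:S(94) | bus: BusRd,Flush
[19] P2: load  L3 | P0:I, P1:I, P2:S(56), P3:S(56) | bus: BusRd,Flush
[20] P2: load  L4 | P0:S(94), P1:I, P2:S(94), P3:S(94) | bus: BusRd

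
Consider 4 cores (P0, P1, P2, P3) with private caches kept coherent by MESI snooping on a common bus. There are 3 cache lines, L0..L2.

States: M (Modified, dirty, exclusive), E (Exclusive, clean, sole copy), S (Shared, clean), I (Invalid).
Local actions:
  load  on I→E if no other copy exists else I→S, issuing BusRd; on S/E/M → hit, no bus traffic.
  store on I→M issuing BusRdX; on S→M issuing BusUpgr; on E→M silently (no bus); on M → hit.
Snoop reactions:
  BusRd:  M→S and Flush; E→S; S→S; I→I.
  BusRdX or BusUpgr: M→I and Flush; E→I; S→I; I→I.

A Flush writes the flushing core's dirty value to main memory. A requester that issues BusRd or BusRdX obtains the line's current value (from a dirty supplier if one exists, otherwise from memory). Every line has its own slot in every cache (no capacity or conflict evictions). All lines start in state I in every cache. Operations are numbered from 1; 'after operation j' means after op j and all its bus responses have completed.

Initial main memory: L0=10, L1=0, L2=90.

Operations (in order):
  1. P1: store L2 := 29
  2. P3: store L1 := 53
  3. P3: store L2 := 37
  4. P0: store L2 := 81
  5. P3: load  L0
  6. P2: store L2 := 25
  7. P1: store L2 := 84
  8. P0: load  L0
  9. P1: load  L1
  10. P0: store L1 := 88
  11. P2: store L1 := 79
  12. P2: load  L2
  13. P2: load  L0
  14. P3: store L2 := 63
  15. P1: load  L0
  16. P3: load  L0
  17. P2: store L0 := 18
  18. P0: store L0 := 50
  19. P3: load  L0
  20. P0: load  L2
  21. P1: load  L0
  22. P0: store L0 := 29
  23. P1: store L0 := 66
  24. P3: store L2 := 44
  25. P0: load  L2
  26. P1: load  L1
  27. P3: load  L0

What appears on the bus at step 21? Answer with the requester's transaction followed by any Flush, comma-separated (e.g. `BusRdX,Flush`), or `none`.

  op1 P1: store L2 := 29 → I/M/I/I on L2; bus BusRdX; mem=90
  op2 P3: store L1 := 53 → I/I/I/M on L1; bus BusRdX; mem=0
  op3 P3: store L2 := 37 → I/I/I/M on L2; bus BusRdX Flush; mem=29
  op4 P0: store L2 := 81 → M/I/I/I on L2; bus BusRdX Flush; mem=37
  op5 P3: load  L0 → I/I/I/E on L0; bus BusRd; mem=10
  op6 P2: store L2 := 25 → I/I/M/I on L2; bus BusRdX Flush; mem=81
  op7 P1: store L2 := 84 → I/M/I/I on L2; bus BusRdX Flush; mem=25
  op8 P0: load  L0 → S/I/I/S on L0; bus BusRd; mem=10
  op9 P1: load  L1 → I/S/I/S on L1; bus BusRd Flush; mem=53
  op10 P0: store L1 := 88 → M/I/I/I on L1; bus BusRdX; mem=53
  op11 P2: store L1 := 79 → I/I/M/I on L1; bus BusRdX Flush; mem=88
  op12 P2: load  L2 → I/S/S/I on L2; bus BusRd Flush; mem=84
  op13 P2: load  L0 → S/I/S/S on L0; bus BusRd; mem=10
  op14 P3: store L2 := 63 → I/I/I/M on L2; bus BusRdX; mem=84
  op15 P1: load  L0 → S/S/S/S on L0; bus BusRd; mem=10
  op16 P3: load  L0 → S/S/S/S on L0; bus (none); mem=10
  op17 P2: store L0 := 18 → I/I/M/I on L0; bus BusUpgr; mem=10
  op18 P0: store L0 := 50 → M/I/I/I on L0; bus BusRdX Flush; mem=18
  op19 P3: load  L0 → S/I/I/S on L0; bus BusRd Flush; mem=50
  op20 P0: load  L2 → S/I/I/S on L2; bus BusRd Flush; mem=63
  op21 P1: load  L0 → S/S/I/S on L0; bus BusRd; mem=50
  op22 P0: store L0 := 29 → M/I/I/I on L0; bus BusUpgr; mem=50
  op23 P1: store L0 := 66 → I/M/I/I on L0; bus BusRdX Flush; mem=29
  op24 P3: store L2 := 44 → I/I/I/M on L2; bus BusUpgr; mem=63
  op25 P0: load  L2 → S/I/I/S on L2; bus BusRd Flush; mem=44
  op26 P1: load  L1 → I/S/S/I on L1; bus BusRd Flush; mem=79
  op27 P3: load  L0 → I/S/I/S on L0; bus BusRd Flush; mem=66

bus = BusRd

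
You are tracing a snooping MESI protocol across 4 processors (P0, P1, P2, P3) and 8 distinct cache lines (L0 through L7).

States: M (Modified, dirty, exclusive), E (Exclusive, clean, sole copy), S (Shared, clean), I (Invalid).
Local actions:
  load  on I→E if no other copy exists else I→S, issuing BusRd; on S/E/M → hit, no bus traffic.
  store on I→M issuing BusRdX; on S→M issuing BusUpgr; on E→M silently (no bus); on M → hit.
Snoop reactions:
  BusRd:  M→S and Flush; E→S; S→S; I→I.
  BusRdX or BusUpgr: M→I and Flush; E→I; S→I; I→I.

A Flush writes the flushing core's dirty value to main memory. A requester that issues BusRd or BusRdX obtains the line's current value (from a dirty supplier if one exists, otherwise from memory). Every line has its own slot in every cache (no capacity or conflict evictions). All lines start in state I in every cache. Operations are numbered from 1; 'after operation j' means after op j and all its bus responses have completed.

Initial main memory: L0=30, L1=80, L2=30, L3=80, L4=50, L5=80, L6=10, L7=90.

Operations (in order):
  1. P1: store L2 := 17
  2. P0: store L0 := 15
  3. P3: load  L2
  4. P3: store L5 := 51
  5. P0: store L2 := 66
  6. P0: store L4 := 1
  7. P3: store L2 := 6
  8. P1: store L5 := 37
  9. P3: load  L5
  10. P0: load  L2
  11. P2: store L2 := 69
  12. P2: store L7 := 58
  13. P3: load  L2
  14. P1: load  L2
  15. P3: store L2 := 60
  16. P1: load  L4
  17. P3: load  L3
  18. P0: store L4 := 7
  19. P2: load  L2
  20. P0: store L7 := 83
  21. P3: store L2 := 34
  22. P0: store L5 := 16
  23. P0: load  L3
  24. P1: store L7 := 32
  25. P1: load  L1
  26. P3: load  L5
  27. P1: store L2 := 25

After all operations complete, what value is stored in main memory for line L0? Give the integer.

1. P1: store L2 := 17  bus=[BusRdX]  L2: P0=I P1=M P2=I P3=I  mem[L2]=30
2. P0: store L0 := 15  bus=[BusRdX]  L0: P0=M P1=I P2=I P3=I  mem[L0]=30
3. P3: load  L2  bus=[BusRd,Flush]  L2: P0=I P1=S P2=I P3=S  mem[L2]=17
4. P3: store L5 := 51  bus=[BusRdX]  L5: P0=I P1=I P2=I P3=M  mem[L5]=80
5. P0: store L2 := 66  bus=[BusRdX]  L2: P0=M P1=I P2=I P3=I  mem[L2]=17
6. P0: store L4 := 1  bus=[BusRdX]  L4: P0=M P1=I P2=I P3=I  mem[L4]=50
7. P3: store L2 := 6  bus=[BusRdX,Flush]  L2: P0=I P1=I P2=I P3=M  mem[L2]=66
8. P1: store L5 := 37  bus=[BusRdX,Flush]  L5: P0=I P1=M P2=I P3=I  mem[L5]=51
9. P3: load  L5  bus=[BusRd,Flush]  L5: P0=I P1=S P2=I P3=S  mem[L5]=37
10. P0: load  L2  bus=[BusRd,Flush]  L2: P0=S P1=I P2=I P3=S  mem[L2]=6
11. P2: store L2 := 69  bus=[BusRdX]  L2: P0=I P1=I P2=M P3=I  mem[L2]=6
12. P2: store L7 := 58  bus=[BusRdX]  L7: P0=I P1=I P2=M P3=I  mem[L7]=90
13. P3: load  L2  bus=[BusRd,Flush]  L2: P0=I P1=I P2=S P3=S  mem[L2]=69
14. P1: load  L2  bus=[BusRd]  L2: P0=I P1=S P2=S P3=S  mem[L2]=69
15. P3: store L2 := 60  bus=[BusUpgr]  L2: P0=I P1=I P2=I P3=M  mem[L2]=69
16. P1: load  L4  bus=[BusRd,Flush]  L4: P0=S P1=S P2=I P3=I  mem[L4]=1
17. P3: load  L3  bus=[BusRd]  L3: P0=I P1=I P2=I P3=E  mem[L3]=80
18. P0: store L4 := 7  bus=[BusUpgr]  L4: P0=M P1=I P2=I P3=I  mem[L4]=1
19. P2: load  L2  bus=[BusRd,Flush]  L2: P0=I P1=I P2=S P3=S  mem[L2]=60
20. P0: store L7 := 83  bus=[BusRdX,Flush]  L7: P0=M P1=I P2=I P3=I  mem[L7]=58
21. P3: store L2 := 34  bus=[BusUpgr]  L2: P0=I P1=I P2=I P3=M  mem[L2]=60
22. P0: store L5 := 16  bus=[BusRdX]  L5: P0=M P1=I P2=I P3=I  mem[L5]=37
23. P0: load  L3  bus=[BusRd]  L3: P0=S P1=I P2=I P3=S  mem[L3]=80
24. P1: store L7 := 32  bus=[BusRdX,Flush]  L7: P0=I P1=M P2=I P3=I  mem[L7]=83
25. P1: load  L1  bus=[BusRd]  L1: P0=I P1=E P2=I P3=I  mem[L1]=80
26. P3: load  L5  bus=[BusRd,Flush]  L5: P0=S P1=I P2=I P3=S  mem[L5]=16
27. P1: store L2 := 25  bus=[BusRdX,Flush]  L2: P0=I P1=M P2=I P3=I  mem[L2]=34

memory[L0] = 30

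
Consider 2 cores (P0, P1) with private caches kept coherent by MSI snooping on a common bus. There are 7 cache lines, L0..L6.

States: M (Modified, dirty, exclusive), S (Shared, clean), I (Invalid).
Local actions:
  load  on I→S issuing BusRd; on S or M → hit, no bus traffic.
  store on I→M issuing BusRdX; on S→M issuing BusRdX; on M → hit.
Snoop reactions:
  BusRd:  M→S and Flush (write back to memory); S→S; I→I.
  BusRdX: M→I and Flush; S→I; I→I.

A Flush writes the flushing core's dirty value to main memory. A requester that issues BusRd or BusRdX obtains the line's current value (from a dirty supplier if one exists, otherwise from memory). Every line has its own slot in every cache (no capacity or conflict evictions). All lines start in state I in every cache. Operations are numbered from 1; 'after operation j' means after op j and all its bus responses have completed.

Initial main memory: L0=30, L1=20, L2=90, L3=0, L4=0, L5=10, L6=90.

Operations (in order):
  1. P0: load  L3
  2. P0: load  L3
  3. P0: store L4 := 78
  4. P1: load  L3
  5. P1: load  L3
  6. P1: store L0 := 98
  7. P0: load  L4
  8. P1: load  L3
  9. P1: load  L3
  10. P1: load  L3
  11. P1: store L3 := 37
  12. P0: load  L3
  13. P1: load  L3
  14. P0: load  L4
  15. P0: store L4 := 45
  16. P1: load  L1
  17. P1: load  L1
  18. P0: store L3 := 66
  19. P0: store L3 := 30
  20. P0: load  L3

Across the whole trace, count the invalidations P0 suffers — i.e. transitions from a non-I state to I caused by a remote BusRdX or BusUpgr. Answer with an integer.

step 1: P0: load  L3  ⟶  SI  (L3)  txn=BusRd  M[L3]=0
step 2: P0: load  L3  ⟶  SI  (L3)  txn=∅  M[L3]=0
step 3: P0: store L4 := 78  ⟶  MI  (L4)  txn=BusRdX  M[L4]=0
step 4: P1: load  L3  ⟶  SS  (L3)  txn=BusRd  M[L3]=0
step 5: P1: load  L3  ⟶  SS  (L3)  txn=∅  M[L3]=0
step 6: P1: store L0 := 98  ⟶  IM  (L0)  txn=BusRdX  M[L0]=30
step 7: P0: load  L4  ⟶  MI  (L4)  txn=∅  M[L4]=0
step 8: P1: load  L3  ⟶  SS  (L3)  txn=∅  M[L3]=0
step 9: P1: load  L3  ⟶  SS  (L3)  txn=∅  M[L3]=0
step 10: P1: load  L3  ⟶  SS  (L3)  txn=∅  M[L3]=0
step 11: P1: store L3 := 37  ⟶  IM  (L3)  txn=BusRdX  M[L3]=0
step 12: P0: load  L3  ⟶  SS  (L3)  txn=BusRd+Flush  M[L3]=37
step 13: P1: load  L3  ⟶  SS  (L3)  txn=∅  M[L3]=37
step 14: P0: load  L4  ⟶  MI  (L4)  txn=∅  M[L4]=0
step 15: P0: store L4 := 45  ⟶  MI  (L4)  txn=∅  M[L4]=0
step 16: P1: load  L1  ⟶  IS  (L1)  txn=BusRd  M[L1]=20
step 17: P1: load  L1  ⟶  IS  (L1)  txn=∅  M[L1]=20
step 18: P0: store L3 := 66  ⟶  MI  (L3)  txn=BusRdX  M[L3]=37
step 19: P0: store L3 := 30  ⟶  MI  (L3)  txn=∅  M[L3]=37
step 20: P0: load  L3  ⟶  MI  (L3)  txn=∅  M[L3]=37

invalidations = 1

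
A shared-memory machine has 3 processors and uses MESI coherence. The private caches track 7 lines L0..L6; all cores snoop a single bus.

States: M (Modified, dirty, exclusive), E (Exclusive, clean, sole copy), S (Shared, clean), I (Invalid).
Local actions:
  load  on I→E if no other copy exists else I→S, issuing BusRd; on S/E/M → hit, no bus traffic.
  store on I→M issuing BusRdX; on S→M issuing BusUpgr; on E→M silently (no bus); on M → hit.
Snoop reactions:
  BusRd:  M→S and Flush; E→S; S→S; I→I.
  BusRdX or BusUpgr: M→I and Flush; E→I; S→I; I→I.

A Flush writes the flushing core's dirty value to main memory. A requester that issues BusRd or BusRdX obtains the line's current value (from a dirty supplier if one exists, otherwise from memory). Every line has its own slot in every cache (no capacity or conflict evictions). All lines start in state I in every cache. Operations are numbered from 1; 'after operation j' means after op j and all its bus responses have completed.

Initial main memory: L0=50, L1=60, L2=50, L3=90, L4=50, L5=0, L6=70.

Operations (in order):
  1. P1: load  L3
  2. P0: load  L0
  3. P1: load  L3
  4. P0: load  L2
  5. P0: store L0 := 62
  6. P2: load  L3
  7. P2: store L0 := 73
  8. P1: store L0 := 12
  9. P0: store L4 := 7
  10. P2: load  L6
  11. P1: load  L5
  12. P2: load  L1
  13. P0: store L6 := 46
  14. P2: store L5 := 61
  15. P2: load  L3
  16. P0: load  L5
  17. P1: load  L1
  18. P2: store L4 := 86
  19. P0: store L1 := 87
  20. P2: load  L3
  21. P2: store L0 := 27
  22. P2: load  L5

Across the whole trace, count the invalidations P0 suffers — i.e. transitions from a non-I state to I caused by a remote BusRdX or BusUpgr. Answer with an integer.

step 1: P1: load  L3  ⟶  IEI  (L3)  txn=BusRd  M[L3]=90
step 2: P0: load  L0  ⟶  EII  (L0)  txn=BusRd  M[L0]=50
step 3: P1: load  L3  ⟶  IEI  (L3)  txn=∅  M[L3]=90
step 4: P0: load  L2  ⟶  EII  (L2)  txn=BusRd  M[L2]=50
step 5: P0: store L0 := 62  ⟶  MII  (L0)  txn=∅  M[L0]=50
step 6: P2: load  L3  ⟶  ISS  (L3)  txn=BusRd  M[L3]=90
step 7: P2: store L0 := 73  ⟶  IIM  (L0)  txn=BusRdX+Flush  M[L0]=62
step 8: P1: store L0 := 12  ⟶  IMI  (L0)  txn=BusRdX+Flush  M[L0]=73
step 9: P0: store L4 := 7  ⟶  MII  (L4)  txn=BusRdX  M[L4]=50
step 10: P2: load  L6  ⟶  IIE  (L6)  txn=BusRd  M[L6]=70
step 11: P1: load  L5  ⟶  IEI  (L5)  txn=BusRd  M[L5]=0
step 12: P2: load  L1  ⟶  IIE  (L1)  txn=BusRd  M[L1]=60
step 13: P0: store L6 := 46  ⟶  MII  (L6)  txn=BusRdX  M[L6]=70
step 14: P2: store L5 := 61  ⟶  IIM  (L5)  txn=BusRdX  M[L5]=0
step 15: P2: load  L3  ⟶  ISS  (L3)  txn=∅  M[L3]=90
step 16: P0: load  L5  ⟶  SIS  (L5)  txn=BusRd+Flush  M[L5]=61
step 17: P1: load  L1  ⟶  ISS  (L1)  txn=BusRd  M[L1]=60
step 18: P2: store L4 := 86  ⟶  IIM  (L4)  txn=BusRdX+Flush  M[L4]=7
step 19: P0: store L1 := 87  ⟶  MII  (L1)  txn=BusRdX  M[L1]=60
step 20: P2: load  L3  ⟶  ISS  (L3)  txn=∅  M[L3]=90
step 21: P2: store L0 := 27  ⟶  IIM  (L0)  txn=BusRdX+Flush  M[L0]=12
step 22: P2: load  L5  ⟶  SIS  (L5)  txn=∅  M[L5]=61

invalidations = 2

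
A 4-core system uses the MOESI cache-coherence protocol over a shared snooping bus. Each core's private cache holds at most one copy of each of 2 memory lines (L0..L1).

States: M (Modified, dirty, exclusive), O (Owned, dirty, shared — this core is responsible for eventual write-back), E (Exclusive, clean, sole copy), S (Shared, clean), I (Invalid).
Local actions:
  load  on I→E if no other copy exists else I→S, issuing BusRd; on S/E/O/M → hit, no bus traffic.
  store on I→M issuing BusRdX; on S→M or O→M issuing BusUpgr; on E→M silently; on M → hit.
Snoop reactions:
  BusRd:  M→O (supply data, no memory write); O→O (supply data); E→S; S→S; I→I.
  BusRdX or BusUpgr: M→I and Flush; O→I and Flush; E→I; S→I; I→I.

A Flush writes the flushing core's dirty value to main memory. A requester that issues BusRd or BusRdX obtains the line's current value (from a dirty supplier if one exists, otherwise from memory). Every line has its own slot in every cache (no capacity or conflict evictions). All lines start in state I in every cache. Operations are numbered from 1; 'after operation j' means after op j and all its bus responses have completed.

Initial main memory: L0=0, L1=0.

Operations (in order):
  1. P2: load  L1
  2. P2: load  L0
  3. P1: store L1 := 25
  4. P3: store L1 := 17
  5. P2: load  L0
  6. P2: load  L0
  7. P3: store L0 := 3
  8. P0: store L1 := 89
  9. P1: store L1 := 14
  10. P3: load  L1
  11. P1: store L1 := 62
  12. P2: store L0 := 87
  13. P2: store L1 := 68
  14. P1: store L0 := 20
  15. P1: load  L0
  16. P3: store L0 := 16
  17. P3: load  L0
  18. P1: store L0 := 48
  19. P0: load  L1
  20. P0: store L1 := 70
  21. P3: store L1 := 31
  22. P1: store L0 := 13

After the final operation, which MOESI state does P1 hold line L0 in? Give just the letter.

state = M

  op1 P2: load  L1 → I/I/E/I on L1; bus BusRd; mem=0
  op2 P2: load  L0 → I/I/E/I on L0; bus BusRd; mem=0
  op3 P1: store L1 := 25 → I/M/I/I on L1; bus BusRdX; mem=0
  op4 P3: store L1 := 17 → I/I/I/M on L1; bus BusRdX Flush; mem=25
  op5 P2: load  L0 → I/I/E/I on L0; bus (none); mem=0
  op6 P2: load  L0 → I/I/E/I on L0; bus (none); mem=0
  op7 P3: store L0 := 3 → I/I/I/M on L0; bus BusRdX; mem=0
  op8 P0: store L1 := 89 → M/I/I/I on L1; bus BusRdX Flush; mem=17
  op9 P1: store L1 := 14 → I/M/I/I on L1; bus BusRdX Flush; mem=89
  op10 P3: load  L1 → I/O/I/S on L1; bus BusRd; mem=89
  op11 P1: store L1 := 62 → I/M/I/I on L1; bus BusUpgr; mem=89
  op12 P2: store L0 := 87 → I/I/M/I on L0; bus BusRdX Flush; mem=3
  op13 P2: store L1 := 68 → I/I/M/I on L1; bus BusRdX Flush; mem=62
  op14 P1: store L0 := 20 → I/M/I/I on L0; bus BusRdX Flush; mem=87
  op15 P1: load  L0 → I/M/I/I on L0; bus (none); mem=87
  op16 P3: store L0 := 16 → I/I/I/M on L0; bus BusRdX Flush; mem=20
  op17 P3: load  L0 → I/I/I/M on L0; bus (none); mem=20
  op18 P1: store L0 := 48 → I/M/I/I on L0; bus BusRdX Flush; mem=16
  op19 P0: load  L1 → S/I/O/I on L1; bus BusRd; mem=62
  op20 P0: store L1 := 70 → M/I/I/I on L1; bus BusUpgr Flush; mem=68
  op21 P3: store L1 := 31 → I/I/I/M on L1; bus BusRdX Flush; mem=70
  op22 P1: store L0 := 13 → I/M/I/I on L0; bus (none); mem=16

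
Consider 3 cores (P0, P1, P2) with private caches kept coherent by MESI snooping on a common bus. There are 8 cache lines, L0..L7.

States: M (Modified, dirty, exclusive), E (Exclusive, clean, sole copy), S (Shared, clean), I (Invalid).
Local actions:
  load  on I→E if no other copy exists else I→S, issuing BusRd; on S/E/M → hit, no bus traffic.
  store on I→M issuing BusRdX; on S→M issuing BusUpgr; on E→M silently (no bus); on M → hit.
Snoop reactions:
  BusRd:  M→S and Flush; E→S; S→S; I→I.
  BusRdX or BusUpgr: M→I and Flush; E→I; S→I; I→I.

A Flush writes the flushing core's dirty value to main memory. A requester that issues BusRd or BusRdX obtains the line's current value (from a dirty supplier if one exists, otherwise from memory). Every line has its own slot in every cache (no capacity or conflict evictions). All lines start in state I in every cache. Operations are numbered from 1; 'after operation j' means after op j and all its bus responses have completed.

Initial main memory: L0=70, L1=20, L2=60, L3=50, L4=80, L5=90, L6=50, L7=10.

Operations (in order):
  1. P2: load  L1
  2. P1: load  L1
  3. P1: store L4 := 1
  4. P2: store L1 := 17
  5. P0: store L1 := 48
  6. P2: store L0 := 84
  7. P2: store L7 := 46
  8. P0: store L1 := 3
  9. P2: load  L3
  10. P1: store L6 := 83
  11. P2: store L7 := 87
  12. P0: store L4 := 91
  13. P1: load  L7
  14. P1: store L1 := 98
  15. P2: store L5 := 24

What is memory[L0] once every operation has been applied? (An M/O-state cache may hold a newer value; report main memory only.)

memory[L0] = 70

[1] P2: load  L1 | P0:I, P1:I, P2:E(20) | bus: BusRd
[2] P1: load  L1 | P0:I, P1:S(20), P2:S(20) | bus: BusRd
[3] P1: store L4 := 1 | P0:I, P1:M(1), P2:I | bus: BusRdX
[4] P2: store L1 := 17 | P0:I, P1:I, P2:M(17) | bus: BusUpgr
[5] P0: store L1 := 48 | P0:M(48), P1:I, P2:I | bus: BusRdX,Flush
[6] P2: store L0 := 84 | P0:I, P1:I, P2:M(84) | bus: BusRdX
[7] P2: store L7 := 46 | P0:I, P1:I, P2:M(46) | bus: BusRdX
[8] P0: store L1 := 3 | P0:M(3), P1:I, P2:I | bus: none
[9] P2: load  L3 | P0:I, P1:I, P2:E(50) | bus: BusRd
[10] P1: store L6 := 83 | P0:I, P1:M(83), P2:I | bus: BusRdX
[11] P2: store L7 := 87 | P0:I, P1:I, P2:M(87) | bus: none
[12] P0: store L4 := 91 | P0:M(91), P1:I, P2:I | bus: BusRdX,Flush
[13] P1: load  L7 | P0:I, P1:S(87), P2:S(87) | bus: BusRd,Flush
[14] P1: store L1 := 98 | P0:I, P1:M(98), P2:I | bus: BusRdX,Flush
[15] P2: store L5 := 24 | P0:I, P1:I, P2:M(24) | bus: BusRdX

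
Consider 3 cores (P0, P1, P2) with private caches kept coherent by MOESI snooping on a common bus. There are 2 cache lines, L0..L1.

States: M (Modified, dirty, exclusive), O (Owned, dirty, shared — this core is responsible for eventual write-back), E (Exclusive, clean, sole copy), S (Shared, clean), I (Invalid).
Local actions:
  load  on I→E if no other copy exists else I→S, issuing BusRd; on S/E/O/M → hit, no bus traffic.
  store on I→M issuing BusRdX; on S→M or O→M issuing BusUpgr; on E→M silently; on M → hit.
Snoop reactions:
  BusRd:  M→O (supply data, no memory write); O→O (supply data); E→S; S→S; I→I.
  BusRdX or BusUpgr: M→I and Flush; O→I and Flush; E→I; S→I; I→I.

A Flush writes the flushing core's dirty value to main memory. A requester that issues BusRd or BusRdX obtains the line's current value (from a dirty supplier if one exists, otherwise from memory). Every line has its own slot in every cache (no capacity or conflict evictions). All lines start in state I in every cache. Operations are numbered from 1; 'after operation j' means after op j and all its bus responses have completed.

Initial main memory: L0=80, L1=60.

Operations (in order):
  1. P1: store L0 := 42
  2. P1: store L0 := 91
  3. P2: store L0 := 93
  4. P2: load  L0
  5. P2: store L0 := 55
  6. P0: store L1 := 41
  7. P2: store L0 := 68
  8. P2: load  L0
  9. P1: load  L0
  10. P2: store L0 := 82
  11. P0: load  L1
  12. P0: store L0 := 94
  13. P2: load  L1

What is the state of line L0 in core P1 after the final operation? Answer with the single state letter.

[1] P1: store L0 := 42 | P0:I, P1:M(42), P2:I | bus: BusRdX
[2] P1: store L0 := 91 | P0:I, P1:M(91), P2:I | bus: none
[3] P2: store L0 := 93 | P0:I, P1:I, P2:M(93) | bus: BusRdX,Flush
[4] P2: load  L0 | P0:I, P1:I, P2:M(93) | bus: none
[5] P2: store L0 := 55 | P0:I, P1:I, P2:M(55) | bus: none
[6] P0: store L1 := 41 | P0:M(41), P1:I, P2:I | bus: BusRdX
[7] P2: store L0 := 68 | P0:I, P1:I, P2:M(68) | bus: none
[8] P2: load  L0 | P0:I, P1:I, P2:M(68) | bus: none
[9] P1: load  L0 | P0:I, P1:S(68), P2:O(68) | bus: BusRd
[10] P2: store L0 := 82 | P0:I, P1:I, P2:M(82) | bus: BusUpgr
[11] P0: load  L1 | P0:M(41), P1:I, P2:I | bus: none
[12] P0: store L0 := 94 | P0:M(94), P1:I, P2:I | bus: BusRdX,Flush
[13] P2: load  L1 | P0:O(41), P1:I, P2:S(41) | bus: BusRd

state = I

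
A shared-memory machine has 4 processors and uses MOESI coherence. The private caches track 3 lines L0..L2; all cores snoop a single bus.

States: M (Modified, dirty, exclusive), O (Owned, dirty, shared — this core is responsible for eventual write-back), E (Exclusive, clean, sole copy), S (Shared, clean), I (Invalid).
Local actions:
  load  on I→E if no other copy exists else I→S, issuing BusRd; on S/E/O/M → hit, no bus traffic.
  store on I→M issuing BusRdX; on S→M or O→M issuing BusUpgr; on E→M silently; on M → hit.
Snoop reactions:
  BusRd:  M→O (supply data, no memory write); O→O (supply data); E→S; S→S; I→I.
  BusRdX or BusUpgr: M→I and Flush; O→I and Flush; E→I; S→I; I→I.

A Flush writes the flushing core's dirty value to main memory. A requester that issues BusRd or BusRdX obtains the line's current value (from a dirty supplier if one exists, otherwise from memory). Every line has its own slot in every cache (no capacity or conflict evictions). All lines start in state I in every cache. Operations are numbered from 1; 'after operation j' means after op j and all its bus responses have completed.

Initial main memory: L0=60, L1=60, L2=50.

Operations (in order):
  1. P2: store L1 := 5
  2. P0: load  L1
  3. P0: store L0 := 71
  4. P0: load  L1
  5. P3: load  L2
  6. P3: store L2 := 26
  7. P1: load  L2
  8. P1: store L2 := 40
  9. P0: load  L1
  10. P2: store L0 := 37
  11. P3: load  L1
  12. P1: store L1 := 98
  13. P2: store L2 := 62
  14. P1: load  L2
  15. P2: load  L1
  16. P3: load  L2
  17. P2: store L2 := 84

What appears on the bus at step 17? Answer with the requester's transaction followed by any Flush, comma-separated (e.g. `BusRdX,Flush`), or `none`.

1. P2: store L1 := 5  bus=[BusRdX]  L1: P0=I P1=I P2=M P3=I  mem[L1]=60
2. P0: load  L1  bus=[BusRd]  L1: P0=S P1=I P2=O P3=I  mem[L1]=60
3. P0: store L0 := 71  bus=[BusRdX]  L0: P0=M P1=I P2=I P3=I  mem[L0]=60
4. P0: load  L1  bus=[-]  L1: P0=S P1=I P2=O P3=I  mem[L1]=60
5. P3: load  L2  bus=[BusRd]  L2: P0=I P1=I P2=I P3=E  mem[L2]=50
6. P3: store L2 := 26  bus=[-]  L2: P0=I P1=I P2=I P3=M  mem[L2]=50
7. P1: load  L2  bus=[BusRd]  L2: P0=I P1=S P2=I P3=O  mem[L2]=50
8. P1: store L2 := 40  bus=[BusUpgr,Flush]  L2: P0=I P1=M P2=I P3=I  mem[L2]=26
9. P0: load  L1  bus=[-]  L1: P0=S P1=I P2=O P3=I  mem[L1]=60
10. P2: store L0 := 37  bus=[BusRdX,Flush]  L0: P0=I P1=I P2=M P3=I  mem[L0]=71
11. P3: load  L1  bus=[BusRd]  L1: P0=S P1=I P2=O P3=S  mem[L1]=60
12. P1: store L1 := 98  bus=[BusRdX,Flush]  L1: P0=I P1=M P2=I P3=I  mem[L1]=5
13. P2: store L2 := 62  bus=[BusRdX,Flush]  L2: P0=I P1=I P2=M P3=I  mem[L2]=40
14. P1: load  L2  bus=[BusRd]  L2: P0=I P1=S P2=O P3=I  mem[L2]=40
15. P2: load  L1  bus=[BusRd]  L1: P0=I P1=O P2=S P3=I  mem[L1]=5
16. P3: load  L2  bus=[BusRd]  L2: P0=I P1=S P2=O P3=S  mem[L2]=40
17. P2: store L2 := 84  bus=[BusUpgr]  L2: P0=I P1=I P2=M P3=I  mem[L2]=40

bus = BusUpgr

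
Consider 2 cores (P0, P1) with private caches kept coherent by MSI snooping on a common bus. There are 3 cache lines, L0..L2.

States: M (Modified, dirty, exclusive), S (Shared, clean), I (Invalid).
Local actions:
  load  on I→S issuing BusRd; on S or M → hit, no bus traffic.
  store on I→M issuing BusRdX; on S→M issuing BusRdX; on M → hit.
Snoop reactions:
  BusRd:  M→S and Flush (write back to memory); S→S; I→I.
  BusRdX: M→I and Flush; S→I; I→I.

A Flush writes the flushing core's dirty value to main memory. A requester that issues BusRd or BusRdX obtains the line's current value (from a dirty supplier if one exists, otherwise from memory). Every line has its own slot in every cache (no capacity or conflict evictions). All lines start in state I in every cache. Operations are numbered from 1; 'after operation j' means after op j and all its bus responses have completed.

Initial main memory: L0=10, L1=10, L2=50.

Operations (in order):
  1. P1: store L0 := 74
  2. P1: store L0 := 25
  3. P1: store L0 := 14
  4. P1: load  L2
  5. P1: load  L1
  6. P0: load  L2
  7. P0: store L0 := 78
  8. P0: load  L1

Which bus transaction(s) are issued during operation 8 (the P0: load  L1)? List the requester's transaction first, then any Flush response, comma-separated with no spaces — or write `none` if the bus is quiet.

step 1: P1: store L0 := 74  ⟶  IM  (L0)  txn=BusRdX  M[L0]=10
step 2: P1: store L0 := 25  ⟶  IM  (L0)  txn=∅  M[L0]=10
step 3: P1: store L0 := 14  ⟶  IM  (L0)  txn=∅  M[L0]=10
step 4: P1: load  L2  ⟶  IS  (L2)  txn=BusRd  M[L2]=50
step 5: P1: load  L1  ⟶  IS  (L1)  txn=BusRd  M[L1]=10
step 6: P0: load  L2  ⟶  SS  (L2)  txn=BusRd  M[L2]=50
step 7: P0: store L0 := 78  ⟶  MI  (L0)  txn=BusRdX+Flush  M[L0]=14
step 8: P0: load  L1  ⟶  SS  (L1)  txn=BusRd  M[L1]=10

bus = BusRd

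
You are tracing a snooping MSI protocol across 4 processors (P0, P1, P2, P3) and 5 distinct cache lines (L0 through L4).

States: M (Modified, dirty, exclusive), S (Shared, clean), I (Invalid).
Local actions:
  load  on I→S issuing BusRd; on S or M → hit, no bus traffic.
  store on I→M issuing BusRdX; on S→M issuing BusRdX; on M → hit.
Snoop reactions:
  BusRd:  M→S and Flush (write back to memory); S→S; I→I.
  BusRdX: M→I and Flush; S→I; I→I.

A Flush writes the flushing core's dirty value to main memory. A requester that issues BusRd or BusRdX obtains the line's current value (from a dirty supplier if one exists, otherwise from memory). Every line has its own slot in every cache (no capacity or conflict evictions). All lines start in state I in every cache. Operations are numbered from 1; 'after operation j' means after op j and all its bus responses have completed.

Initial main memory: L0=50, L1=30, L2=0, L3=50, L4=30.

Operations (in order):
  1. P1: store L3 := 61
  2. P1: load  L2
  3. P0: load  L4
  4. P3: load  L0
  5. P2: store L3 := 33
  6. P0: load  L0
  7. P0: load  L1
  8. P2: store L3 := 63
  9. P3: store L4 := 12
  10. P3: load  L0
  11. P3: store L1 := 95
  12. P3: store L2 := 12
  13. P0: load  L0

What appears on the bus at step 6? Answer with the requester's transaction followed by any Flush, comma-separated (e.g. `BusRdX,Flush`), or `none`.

  op1 P1: store L3 := 61 → I/M/I/I on L3; bus BusRdX; mem=50
  op2 P1: load  L2 → I/S/I/I on L2; bus BusRd; mem=0
  op3 P0: load  L4 → S/I/I/I on L4; bus BusRd; mem=30
  op4 P3: load  L0 → I/I/I/S on L0; bus BusRd; mem=50
  op5 P2: store L3 := 33 → I/I/M/I on L3; bus BusRdX Flush; mem=61
  op6 P0: load  L0 → S/I/I/S on L0; bus BusRd; mem=50
  op7 P0: load  L1 → S/I/I/I on L1; bus BusRd; mem=30
  op8 P2: store L3 := 63 → I/I/M/I on L3; bus (none); mem=61
  op9 P3: store L4 := 12 → I/I/I/M on L4; bus BusRdX; mem=30
  op10 P3: load  L0 → S/I/I/S on L0; bus (none); mem=50
  op11 P3: store L1 := 95 → I/I/I/M on L1; bus BusRdX; mem=30
  op12 P3: store L2 := 12 → I/I/I/M on L2; bus BusRdX; mem=0
  op13 P0: load  L0 → S/I/I/S on L0; bus (none); mem=50

bus = BusRd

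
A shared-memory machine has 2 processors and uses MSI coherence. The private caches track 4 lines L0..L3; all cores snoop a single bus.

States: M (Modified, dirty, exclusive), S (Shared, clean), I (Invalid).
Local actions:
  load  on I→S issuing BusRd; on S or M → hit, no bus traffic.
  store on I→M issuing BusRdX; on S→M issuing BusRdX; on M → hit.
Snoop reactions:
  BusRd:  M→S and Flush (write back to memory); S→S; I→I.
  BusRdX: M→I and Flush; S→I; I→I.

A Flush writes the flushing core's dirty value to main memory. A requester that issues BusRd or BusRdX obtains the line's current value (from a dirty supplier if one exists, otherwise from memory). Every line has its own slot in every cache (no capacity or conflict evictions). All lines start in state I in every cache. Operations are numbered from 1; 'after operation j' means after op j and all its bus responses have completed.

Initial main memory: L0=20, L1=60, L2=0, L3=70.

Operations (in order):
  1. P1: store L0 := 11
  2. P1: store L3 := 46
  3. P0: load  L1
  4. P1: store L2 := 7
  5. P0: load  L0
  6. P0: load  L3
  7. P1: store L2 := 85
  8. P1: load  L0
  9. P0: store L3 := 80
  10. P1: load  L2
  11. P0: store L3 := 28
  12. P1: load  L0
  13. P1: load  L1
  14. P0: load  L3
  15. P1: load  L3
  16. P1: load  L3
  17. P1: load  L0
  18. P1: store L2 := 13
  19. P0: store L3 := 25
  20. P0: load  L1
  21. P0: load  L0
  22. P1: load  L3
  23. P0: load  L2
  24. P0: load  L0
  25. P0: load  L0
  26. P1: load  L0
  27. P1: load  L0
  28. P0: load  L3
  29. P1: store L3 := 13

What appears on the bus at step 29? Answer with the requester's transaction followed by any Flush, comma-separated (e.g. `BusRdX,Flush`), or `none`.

bus = BusRdX

[1] P1: store L0 := 11 | P0:I, P1:M(11) | bus: BusRdX
[2] P1: store L3 := 46 | P0:I, P1:M(46) | bus: BusRdX
[3] P0: load  L1 | P0:S(60), P1:I | bus: BusRd
[4] P1: store L2 := 7 | P0:I, P1:M(7) | bus: BusRdX
[5] P0: load  L0 | P0:S(11), P1:S(11) | bus: BusRd,Flush
[6] P0: load  L3 | P0:S(46), P1:S(46) | bus: BusRd,Flush
[7] P1: store L2 := 85 | P0:I, P1:M(85) | bus: none
[8] P1: load  L0 | P0:S(11), P1:S(11) | bus: none
[9] P0: store L3 := 80 | P0:M(80), P1:I | bus: BusRdX
[10] P1: load  L2 | P0:I, P1:M(85) | bus: none
[11] P0: store L3 := 28 | P0:M(28), P1:I | bus: none
[12] P1: load  L0 | P0:S(11), P1:S(11) | bus: none
[13] P1: load  L1 | P0:S(60), P1:S(60) | bus: BusRd
[14] P0: load  L3 | P0:M(28), P1:I | bus: none
[15] P1: load  L3 | P0:S(28), P1:S(28) | bus: BusRd,Flush
[16] P1: load  L3 | P0:S(28), P1:S(28) | bus: none
[17] P1: load  L0 | P0:S(11), P1:S(11) | bus: none
[18] P1: store L2 := 13 | P0:I, P1:M(13) | bus: none
[19] P0: store L3 := 25 | P0:M(25), P1:I | bus: BusRdX
[20] P0: load  L1 | P0:S(60), P1:S(60) | bus: none
[21] P0: load  L0 | P0:S(11), P1:S(11) | bus: none
[22] P1: load  L3 | P0:S(25), P1:S(25) | bus: BusRd,Flush
[23] P0: load  L2 | P0:S(13), P1:S(13) | bus: BusRd,Flush
[24] P0: load  L0 | P0:S(11), P1:S(11) | bus: none
[25] P0: load  L0 | P0:S(11), P1:S(11) | bus: none
[26] P1: load  L0 | P0:S(11), P1:S(11) | bus: none
[27] P1: load  L0 | P0:S(11), P1:S(11) | bus: none
[28] P0: load  L3 | P0:S(25), P1:S(25) | bus: none
[29] P1: store L3 := 13 | P0:I, P1:M(13) | bus: BusRdX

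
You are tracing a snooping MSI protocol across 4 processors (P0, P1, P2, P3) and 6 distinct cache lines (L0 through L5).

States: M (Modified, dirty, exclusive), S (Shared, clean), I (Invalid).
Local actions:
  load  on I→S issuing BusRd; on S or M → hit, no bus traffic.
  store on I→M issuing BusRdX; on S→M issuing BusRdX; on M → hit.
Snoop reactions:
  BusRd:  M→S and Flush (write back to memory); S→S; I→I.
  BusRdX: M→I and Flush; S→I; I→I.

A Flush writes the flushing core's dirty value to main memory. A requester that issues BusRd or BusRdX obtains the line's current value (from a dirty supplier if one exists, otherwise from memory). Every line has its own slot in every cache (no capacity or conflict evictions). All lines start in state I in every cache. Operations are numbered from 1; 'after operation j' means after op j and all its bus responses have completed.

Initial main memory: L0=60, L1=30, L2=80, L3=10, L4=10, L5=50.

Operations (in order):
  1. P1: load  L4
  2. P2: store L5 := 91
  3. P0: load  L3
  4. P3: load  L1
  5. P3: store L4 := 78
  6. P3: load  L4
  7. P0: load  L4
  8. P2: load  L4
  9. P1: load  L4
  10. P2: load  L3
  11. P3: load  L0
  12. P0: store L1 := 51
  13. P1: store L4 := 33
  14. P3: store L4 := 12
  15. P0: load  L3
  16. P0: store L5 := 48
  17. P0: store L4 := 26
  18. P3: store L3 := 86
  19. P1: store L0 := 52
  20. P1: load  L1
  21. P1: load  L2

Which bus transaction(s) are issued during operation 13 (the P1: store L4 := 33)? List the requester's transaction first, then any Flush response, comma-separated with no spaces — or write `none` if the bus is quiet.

1. P1: load  L4  bus=[BusRd]  L4: P0=I P1=S P2=I P3=I  mem[L4]=10
2. P2: store L5 := 91  bus=[BusRdX]  L5: P0=I P1=I P2=M P3=I  mem[L5]=50
3. P0: load  L3  bus=[BusRd]  L3: P0=S P1=I P2=I P3=I  mem[L3]=10
4. P3: load  L1  bus=[BusRd]  L1: P0=I P1=I P2=I P3=S  mem[L1]=30
5. P3: store L4 := 78  bus=[BusRdX]  L4: P0=I P1=I P2=I P3=M  mem[L4]=10
6. P3: load  L4  bus=[-]  L4: P0=I P1=I P2=I P3=M  mem[L4]=10
7. P0: load  L4  bus=[BusRd,Flush]  L4: P0=S P1=I P2=I P3=S  mem[L4]=78
8. P2: load  L4  bus=[BusRd]  L4: P0=S P1=I P2=S P3=S  mem[L4]=78
9. P1: load  L4  bus=[BusRd]  L4: P0=S P1=S P2=S P3=S  mem[L4]=78
10. P2: load  L3  bus=[BusRd]  L3: P0=S P1=I P2=S P3=I  mem[L3]=10
11. P3: load  L0  bus=[BusRd]  L0: P0=I P1=I P2=I P3=S  mem[L0]=60
12. P0: store L1 := 51  bus=[BusRdX]  L1: P0=M P1=I P2=I P3=I  mem[L1]=30
13. P1: store L4 := 33  bus=[BusRdX]  L4: P0=I P1=M P2=I P3=I  mem[L4]=78
14. P3: store L4 := 12  bus=[BusRdX,Flush]  L4: P0=I P1=I P2=I P3=M  mem[L4]=33
15. P0: load  L3  bus=[-]  L3: P0=S P1=I P2=S P3=I  mem[L3]=10
16. P0: store L5 := 48  bus=[BusRdX,Flush]  L5: P0=M P1=I P2=I P3=I  mem[L5]=91
17. P0: store L4 := 26  bus=[BusRdX,Flush]  L4: P0=M P1=I P2=I P3=I  mem[L4]=12
18. P3: store L3 := 86  bus=[BusRdX]  L3: P0=I P1=I P2=I P3=M  mem[L3]=10
19. P1: store L0 := 52  bus=[BusRdX]  L0: P0=I P1=M P2=I P3=I  mem[L0]=60
20. P1: load  L1  bus=[BusRd,Flush]  L1: P0=S P1=S P2=I P3=I  mem[L1]=51
21. P1: load  L2  bus=[BusRd]  L2: P0=I P1=S P2=I P3=I  mem[L2]=80

bus = BusRdX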